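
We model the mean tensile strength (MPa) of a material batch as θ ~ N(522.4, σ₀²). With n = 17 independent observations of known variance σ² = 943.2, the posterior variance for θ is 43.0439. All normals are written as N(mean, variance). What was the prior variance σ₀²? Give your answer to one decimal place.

σ₀² = 192.0

Posterior precision equals prior precision plus data precision: 1/σ_n² = 1/σ₀² + n/σ².
So 1/σ₀² = 1/43.0439 − 17/943.2 = 0.023232 − 0.018024 = 0.005208.
Hence σ₀² = 1/0.005208 ≈ 192.0.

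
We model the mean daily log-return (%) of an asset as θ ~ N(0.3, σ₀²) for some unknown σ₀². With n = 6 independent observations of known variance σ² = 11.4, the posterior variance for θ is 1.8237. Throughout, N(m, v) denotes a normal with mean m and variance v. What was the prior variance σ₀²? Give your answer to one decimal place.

σ₀² = 45.4

Posterior precision equals prior precision plus data precision: 1/σ_n² = 1/σ₀² + n/σ².
So 1/σ₀² = 1/1.8237 − 6/11.4 = 0.548336 − 0.526316 = 0.022020.
Hence σ₀² = 1/0.022020 ≈ 45.4.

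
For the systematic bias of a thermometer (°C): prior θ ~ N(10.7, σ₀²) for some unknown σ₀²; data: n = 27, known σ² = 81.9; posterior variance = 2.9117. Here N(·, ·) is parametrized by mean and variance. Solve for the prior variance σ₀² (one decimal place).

Posterior precision equals prior precision plus data precision: 1/σ_n² = 1/σ₀² + n/σ².
So 1/σ₀² = 1/2.9117 − 27/81.9 = 0.343442 − 0.329670 = 0.013772.
Hence σ₀² = 1/0.013772 ≈ 72.6.

σ₀² = 72.6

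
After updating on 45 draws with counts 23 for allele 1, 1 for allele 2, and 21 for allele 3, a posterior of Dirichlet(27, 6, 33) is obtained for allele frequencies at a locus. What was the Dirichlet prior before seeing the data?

For a Dirichlet(α) prior with multinomial counts c, the posterior is Dirichlet(α + c) componentwise.
Subtract each count from the matching posterior parameter: 27−23=4, 6−1=5, 33−21=12.

Dirichlet(4, 5, 12)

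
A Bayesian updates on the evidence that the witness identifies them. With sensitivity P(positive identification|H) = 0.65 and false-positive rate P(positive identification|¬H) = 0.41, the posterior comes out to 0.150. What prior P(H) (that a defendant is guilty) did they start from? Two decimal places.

In odds form, posterior odds = prior odds × likelihood ratio, so prior odds = posterior odds ÷ LR.
Posterior odds = 0.150/(1−0.150) = 0.1765. LR = 0.65/0.41 = 1.5854.
Prior odds = 0.1765/1.5854 = 0.1113, so P(H) = 0.1113/(1+0.1113) ≈ 0.10.

P(H) = 0.10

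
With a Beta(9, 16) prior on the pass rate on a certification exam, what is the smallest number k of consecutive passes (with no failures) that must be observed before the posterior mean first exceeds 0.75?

After k passes and 0 failures the posterior is Beta(9+k, 16), with mean (9+k)/(9+16+k).
Set (9+k)/(25+k) > 0.75 and solve: k > (0.75·25 − 9)/(1 − 0.75) = 39.000.
The smallest integer exceeding 39.000 is 40, and checking k=40: (49)/(65) = 0.7538 > 0.75.

k = 40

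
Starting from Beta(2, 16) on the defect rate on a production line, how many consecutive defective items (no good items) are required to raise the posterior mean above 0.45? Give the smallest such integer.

k = 12

After k defective items and 0 good items the posterior is Beta(2+k, 16), with mean (2+k)/(2+16+k).
Set (2+k)/(18+k) > 0.45 and solve: k > (0.45·18 − 2)/(1 − 0.45) = 11.091.
The smallest integer exceeding 11.091 is 12.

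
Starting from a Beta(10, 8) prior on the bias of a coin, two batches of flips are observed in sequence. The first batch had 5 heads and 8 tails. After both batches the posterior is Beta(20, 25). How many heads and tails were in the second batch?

Because Beta–binomial updating is additive in the counts, the combined data contributed (α_post−α_prior, β_post−β_prior) successes and failures.
Total across both batches: 20−10=10 heads, 25−8=17 tails.
Subtract the first batch: 10−5=5 heads and 17−8=9 tails.

5 heads and 9 tails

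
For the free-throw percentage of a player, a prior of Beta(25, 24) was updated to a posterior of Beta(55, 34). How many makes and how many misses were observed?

30 makes and 10 misses

A Beta(α, β) prior with s successes and f failures in binomial data gives a Beta(α+s, β+f) posterior.
So s = 55 − 25 = 30 and f = 34 − 24 = 10.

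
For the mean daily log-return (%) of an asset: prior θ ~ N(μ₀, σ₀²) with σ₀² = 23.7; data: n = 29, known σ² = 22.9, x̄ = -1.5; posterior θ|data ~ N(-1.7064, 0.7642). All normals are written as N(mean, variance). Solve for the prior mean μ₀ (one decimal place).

μ₀ = -7.9

With known observation variance, the Normal–Normal posterior has precision τ_n = τ₀ + n/σ² and mean μ_n = (τ₀μ₀ + (n/σ²)x̄)/τ_n.
Here τ₀ = 1/23.7 = 0.042194 and τ_data = 29/22.9 = 1.266376, so τ_n = 1.308570.
Rearranging for μ₀: μ₀ = (μ_n·τ_n − τ_data·x̄)/τ₀ = (-1.7064·1.308570 − 1.266376·-1.5) / 0.042194 = -0.333380/0.042194 ≈ -7.9.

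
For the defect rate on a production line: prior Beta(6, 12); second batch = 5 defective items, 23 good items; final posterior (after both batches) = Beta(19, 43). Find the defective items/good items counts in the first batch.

Sequential conjugate updates are equivalent to a single update on the pooled data, so total successes = posterior α − prior α and total failures = posterior β − prior β.
Total across both batches: 19−6=13 defective items, 43−12=31 good items.
Subtract the second batch: 13−5=8 defective items and 31−23=8 good items.

8 defective items and 8 good items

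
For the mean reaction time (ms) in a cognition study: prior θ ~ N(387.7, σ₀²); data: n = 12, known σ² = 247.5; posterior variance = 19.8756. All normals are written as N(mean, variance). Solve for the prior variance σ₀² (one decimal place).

σ₀² = 547.0

Posterior precision equals prior precision plus data precision: 1/σ_n² = 1/σ₀² + n/σ².
So 1/σ₀² = 1/19.8756 − 12/247.5 = 0.050313 − 0.048485 = 0.001828.
Hence σ₀² = 1/0.001828 ≈ 547.0.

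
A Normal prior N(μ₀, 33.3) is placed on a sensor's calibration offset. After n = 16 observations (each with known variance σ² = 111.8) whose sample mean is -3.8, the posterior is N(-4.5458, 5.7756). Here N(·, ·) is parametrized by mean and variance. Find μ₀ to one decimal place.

μ₀ = -8.1

The posterior mean is a precision-weighted average: μ_n = (τ₀μ₀ + τ_data·x̄)/(τ₀+τ_data), with τ₀=1/σ₀² and τ_data=n/σ².
Here τ₀ = 1/33.3 = 0.030030 and τ_data = 16/111.8 = 0.143113, so τ_n = 0.173143.
Rearranging for μ₀: μ₀ = (μ_n·τ_n − τ_data·x̄)/τ₀ = (-4.5458·0.173143 − 0.143113·-3.8) / 0.030030 = -0.243244/0.030030 ≈ -8.1.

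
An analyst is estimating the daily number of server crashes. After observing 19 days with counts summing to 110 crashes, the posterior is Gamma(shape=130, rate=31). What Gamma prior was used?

Gamma(shape=20, rate=12)

Gamma–Poisson conjugacy: posterior shape = α + Σxᵢ, posterior rate = β + n.
So α = 130 − 110 = 20 and β = 31 − 19 = 12.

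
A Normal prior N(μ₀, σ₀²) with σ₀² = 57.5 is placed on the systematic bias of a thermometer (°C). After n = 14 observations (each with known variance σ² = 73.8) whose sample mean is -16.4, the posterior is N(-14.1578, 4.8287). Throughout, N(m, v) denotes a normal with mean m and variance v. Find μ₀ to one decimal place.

The posterior mean is a precision-weighted average: μ_n = (τ₀μ₀ + τ_data·x̄)/(τ₀+τ_data), with τ₀=1/σ₀² and τ_data=n/σ².
Here τ₀ = 1/57.5 = 0.017391 and τ_data = 14/73.8 = 0.189702, so τ_n = 0.207093.
Rearranging for μ₀: μ₀ = (μ_n·τ_n − τ_data·x̄)/τ₀ = (-14.1578·0.207093 − 0.189702·-16.4) / 0.017391 = 0.179132/0.017391 ≈ 10.3.

μ₀ = 10.3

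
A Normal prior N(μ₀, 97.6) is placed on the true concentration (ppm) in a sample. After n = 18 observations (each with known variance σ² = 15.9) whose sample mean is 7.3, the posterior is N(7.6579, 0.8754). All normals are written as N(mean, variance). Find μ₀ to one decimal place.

μ₀ = 47.2

The posterior mean is a precision-weighted average: μ_n = (τ₀μ₀ + τ_data·x̄)/(τ₀+τ_data), with τ₀=1/σ₀² and τ_data=n/σ².
Here τ₀ = 1/97.6 = 0.010246 and τ_data = 18/15.9 = 1.132075, so τ_n = 1.142321.
Rearranging for μ₀: μ₀ = (μ_n·τ_n − τ_data·x̄)/τ₀ = (7.6579·1.142321 − 1.132075·7.3) / 0.010246 = 0.483632/0.010246 ≈ 47.2.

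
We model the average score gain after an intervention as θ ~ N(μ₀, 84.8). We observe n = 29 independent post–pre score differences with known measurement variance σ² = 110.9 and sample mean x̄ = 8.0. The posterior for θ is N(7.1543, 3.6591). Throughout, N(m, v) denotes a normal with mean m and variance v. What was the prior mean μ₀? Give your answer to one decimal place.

The posterior mean is a precision-weighted average: μ_n = (τ₀μ₀ + τ_data·x̄)/(τ₀+τ_data), with τ₀=1/σ₀² and τ_data=n/σ².
Here τ₀ = 1/84.8 = 0.011792 and τ_data = 29/110.9 = 0.261497, so τ_n = 0.273289.
Rearranging for μ₀: μ₀ = (μ_n·τ_n − τ_data·x̄)/τ₀ = (7.1543·0.273289 − 0.261497·8.0) / 0.011792 = -0.136785/0.011792 ≈ -11.6.

μ₀ = -11.6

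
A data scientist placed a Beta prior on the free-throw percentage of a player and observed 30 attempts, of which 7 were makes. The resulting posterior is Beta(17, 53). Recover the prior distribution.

Under Beta–binomial conjugacy the posterior parameters are (a+s, b+f).
Subtract the data counts: 17−7=10, 53−23=30.

Beta(10, 30)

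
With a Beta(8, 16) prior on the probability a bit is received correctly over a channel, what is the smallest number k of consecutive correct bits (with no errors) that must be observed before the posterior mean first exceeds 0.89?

k = 122

After k correct bits and 0 errors the posterior is Beta(8+k, 16), with mean (8+k)/(8+16+k).
Set (8+k)/(24+k) > 0.89 and solve: k > (0.89·24 − 8)/(1 − 0.89) = 121.455.
The smallest integer exceeding 121.455 is 122, and checking k=122: (130)/(146) = 0.8904 > 0.89.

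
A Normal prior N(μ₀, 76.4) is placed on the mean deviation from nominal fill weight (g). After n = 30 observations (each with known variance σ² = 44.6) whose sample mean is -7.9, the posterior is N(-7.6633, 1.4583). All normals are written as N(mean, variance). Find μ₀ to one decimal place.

μ₀ = 4.5

With known observation variance, the Normal–Normal posterior has precision τ_n = τ₀ + n/σ² and mean μ_n = (τ₀μ₀ + (n/σ²)x̄)/τ_n.
Here τ₀ = 1/76.4 = 0.013089 and τ_data = 30/44.6 = 0.672646, so τ_n = 0.685735.
Rearranging for μ₀: μ₀ = (μ_n·τ_n − τ_data·x̄)/τ₀ = (-7.6633·0.685735 − 0.672646·-7.9) / 0.013089 = 0.058910/0.013089 ≈ 4.5.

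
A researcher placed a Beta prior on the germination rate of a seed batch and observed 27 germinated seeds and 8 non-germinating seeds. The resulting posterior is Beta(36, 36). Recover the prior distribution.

Beta(9, 28)

Beta is conjugate to the binomial likelihood: posterior = Beta(a+s, b+f).
Subtract the data counts: 36−27=9, 36−8=28.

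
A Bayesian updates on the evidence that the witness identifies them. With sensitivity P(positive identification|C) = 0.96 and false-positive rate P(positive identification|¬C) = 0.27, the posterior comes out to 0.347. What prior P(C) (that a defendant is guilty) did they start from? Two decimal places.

In odds form, posterior odds = prior odds × likelihood ratio, so prior odds = posterior odds ÷ LR.
Posterior odds = 0.347/(1−0.347) = 0.5314. LR = 0.96/0.27 = 3.5556.
Prior odds = 0.5314/3.5556 = 0.1495, so P(C) = 0.1495/(1+0.1495) ≈ 0.13.

P(C) = 0.13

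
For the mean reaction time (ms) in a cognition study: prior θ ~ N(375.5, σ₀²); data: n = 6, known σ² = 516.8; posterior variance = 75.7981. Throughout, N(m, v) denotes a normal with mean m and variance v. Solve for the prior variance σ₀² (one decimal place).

For the Normal–Normal model with known σ², precisions add: τ_n = τ₀ + n/σ².
So 1/σ₀² = 1/75.7981 − 6/516.8 = 0.013193 − 0.011610 = 0.001583.
Hence σ₀² = 1/0.001583 ≈ 631.7.

σ₀² = 631.7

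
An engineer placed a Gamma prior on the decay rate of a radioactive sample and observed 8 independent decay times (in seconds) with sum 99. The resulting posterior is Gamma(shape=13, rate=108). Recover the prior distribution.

For an exponential likelihood with a Gamma(α, β) prior on the rate, n observations with total T give posterior Gamma(α+n, β+T).
So α = 13 − 8 = 5 and β = 108 − 99 = 9.

Gamma(shape=5, rate=9)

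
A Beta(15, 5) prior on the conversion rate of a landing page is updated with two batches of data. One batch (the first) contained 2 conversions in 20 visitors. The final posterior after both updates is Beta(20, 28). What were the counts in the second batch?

3 conversions and 5 bounces

Sequential conjugate updates are equivalent to a single update on the pooled data, so total successes = posterior α − prior α and total failures = posterior β − prior β.
Total across both batches: 20−15=5 conversions, 28−5=23 bounces.
Subtract the first batch: 5−2=3 conversions and 23−18=5 bounces.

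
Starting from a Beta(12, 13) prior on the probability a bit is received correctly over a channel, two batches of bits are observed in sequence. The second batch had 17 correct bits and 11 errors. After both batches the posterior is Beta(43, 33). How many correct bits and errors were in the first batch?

14 correct bits and 9 errors

Sequential conjugate updates are equivalent to a single update on the pooled data, so total successes = posterior α − prior α and total failures = posterior β − prior β.
Total across both batches: 43−12=31 correct bits, 33−13=20 errors.
Subtract the second batch: 31−17=14 correct bits and 20−11=9 errors.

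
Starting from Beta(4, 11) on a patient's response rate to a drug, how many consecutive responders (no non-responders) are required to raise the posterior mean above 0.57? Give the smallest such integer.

k = 11

After k responders and 0 non-responders the posterior is Beta(4+k, 11), with mean (4+k)/(4+11+k).
Set (4+k)/(15+k) > 0.57 and solve: k > (0.57·15 − 4)/(1 − 0.57) = 10.581.
The smallest integer exceeding 10.581 is 11, and checking k=11: (15)/(26) = 0.5769 > 0.57.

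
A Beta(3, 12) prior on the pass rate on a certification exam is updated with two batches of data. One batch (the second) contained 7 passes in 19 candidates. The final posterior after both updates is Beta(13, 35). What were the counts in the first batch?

3 passes and 11 failures

Because Beta–binomial updating is additive in the counts, the combined data contributed (α_post−α_prior, β_post−β_prior) successes and failures.
Total across both batches: 13−3=10 passes, 35−12=23 failures.
Subtract the second batch: 10−7=3 passes and 23−12=11 failures.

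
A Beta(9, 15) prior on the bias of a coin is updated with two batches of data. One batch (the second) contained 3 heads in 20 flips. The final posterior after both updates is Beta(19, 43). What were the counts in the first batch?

7 heads and 11 tails

Sequential conjugate updates are equivalent to a single update on the pooled data, so total successes = posterior α − prior α and total failures = posterior β − prior β.
Total across both batches: 19−9=10 heads, 43−15=28 tails.
Subtract the second batch: 10−3=7 heads and 28−17=11 tails.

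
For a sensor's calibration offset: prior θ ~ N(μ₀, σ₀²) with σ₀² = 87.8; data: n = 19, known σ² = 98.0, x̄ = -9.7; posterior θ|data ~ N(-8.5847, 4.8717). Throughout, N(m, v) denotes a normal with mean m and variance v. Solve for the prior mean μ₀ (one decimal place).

The posterior mean is a precision-weighted average: μ_n = (τ₀μ₀ + τ_data·x̄)/(τ₀+τ_data), with τ₀=1/σ₀² and τ_data=n/σ².
Here τ₀ = 1/87.8 = 0.011390 and τ_data = 19/98.0 = 0.193878, so τ_n = 0.205268.
Rearranging for μ₀: μ₀ = (μ_n·τ_n − τ_data·x̄)/τ₀ = (-8.5847·0.205268 − 0.193878·-9.7) / 0.011390 = 0.118452/0.011390 ≈ 10.4.

μ₀ = 10.4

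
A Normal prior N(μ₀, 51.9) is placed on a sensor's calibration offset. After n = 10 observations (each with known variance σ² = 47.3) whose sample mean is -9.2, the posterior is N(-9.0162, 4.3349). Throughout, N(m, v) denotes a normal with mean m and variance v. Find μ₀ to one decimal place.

μ₀ = -7.0

With known observation variance, the Normal–Normal posterior has precision τ_n = τ₀ + n/σ² and mean μ_n = (τ₀μ₀ + (n/σ²)x̄)/τ_n.
Here τ₀ = 1/51.9 = 0.019268 and τ_data = 10/47.3 = 0.211416, so τ_n = 0.230684.
Rearranging for μ₀: μ₀ = (μ_n·τ_n − τ_data·x̄)/τ₀ = (-9.0162·0.230684 − 0.211416·-9.2) / 0.019268 = -0.134866/0.019268 ≈ -7.0.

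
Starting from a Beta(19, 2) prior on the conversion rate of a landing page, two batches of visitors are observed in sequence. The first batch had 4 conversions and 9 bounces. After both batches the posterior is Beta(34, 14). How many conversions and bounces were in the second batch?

11 conversions and 3 bounces

Sequential conjugate updates are equivalent to a single update on the pooled data, so total successes = posterior α − prior α and total failures = posterior β − prior β.
Total across both batches: 34−19=15 conversions, 14−2=12 bounces.
Subtract the first batch: 15−4=11 conversions and 12−9=3 bounces.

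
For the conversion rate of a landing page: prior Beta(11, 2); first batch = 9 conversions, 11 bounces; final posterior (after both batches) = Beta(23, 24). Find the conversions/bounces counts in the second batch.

Sequential conjugate updates are equivalent to a single update on the pooled data, so total successes = posterior α − prior α and total failures = posterior β − prior β.
Total across both batches: 23−11=12 conversions, 24−2=22 bounces.
Subtract the first batch: 12−9=3 conversions and 22−11=11 bounces.

3 conversions and 11 bounces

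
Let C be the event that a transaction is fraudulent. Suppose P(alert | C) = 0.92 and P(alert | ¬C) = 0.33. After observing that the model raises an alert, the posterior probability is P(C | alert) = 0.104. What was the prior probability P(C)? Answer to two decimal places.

Bayes' rule in odds form gives O(C|E) = O(C)·[P(E|C)/P(E|¬C)], hence O(C) = O(C|E)/LR.
Posterior odds = 0.104/(1−0.104) = 0.1161. LR = 0.92/0.33 = 2.7879.
Prior odds = 0.1161/2.7879 = 0.0416, so P(C) = 0.0416/(1+0.0416) ≈ 0.04.

P(C) = 0.04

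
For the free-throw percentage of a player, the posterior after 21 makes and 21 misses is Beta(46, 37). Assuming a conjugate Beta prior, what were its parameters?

Beta(25, 16)

Beta is conjugate to the binomial likelihood: posterior = Beta(a+s, b+f).
Subtract the data counts: 46−21=25, 37−21=16.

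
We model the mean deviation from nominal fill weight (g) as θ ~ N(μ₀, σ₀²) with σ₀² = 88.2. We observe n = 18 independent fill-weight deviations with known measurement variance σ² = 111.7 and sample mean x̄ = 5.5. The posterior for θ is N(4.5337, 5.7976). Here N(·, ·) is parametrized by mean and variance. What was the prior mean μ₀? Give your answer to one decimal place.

With known observation variance, the Normal–Normal posterior has precision τ_n = τ₀ + n/σ² and mean μ_n = (τ₀μ₀ + (n/σ²)x̄)/τ_n.
Here τ₀ = 1/88.2 = 0.011338 and τ_data = 18/111.7 = 0.161146, so τ_n = 0.172484.
Rearranging for μ₀: μ₀ = (μ_n·τ_n − τ_data·x̄)/τ₀ = (4.5337·0.172484 − 0.161146·5.5) / 0.011338 = -0.104312/0.011338 ≈ -9.2.

μ₀ = -9.2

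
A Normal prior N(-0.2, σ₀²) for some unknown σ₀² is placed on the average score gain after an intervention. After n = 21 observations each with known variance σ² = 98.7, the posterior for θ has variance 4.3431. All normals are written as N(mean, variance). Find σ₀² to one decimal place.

σ₀² = 57.2

For the Normal–Normal model with known σ², precisions add: τ_n = τ₀ + n/σ².
So 1/σ₀² = 1/4.3431 − 21/98.7 = 0.230250 − 0.212766 = 0.017484.
Hence σ₀² = 1/0.017484 ≈ 57.2.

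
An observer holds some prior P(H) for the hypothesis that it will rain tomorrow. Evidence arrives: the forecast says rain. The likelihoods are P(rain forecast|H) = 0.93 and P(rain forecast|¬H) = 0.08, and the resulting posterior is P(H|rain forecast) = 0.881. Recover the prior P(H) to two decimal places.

In odds form, posterior odds = prior odds × likelihood ratio, so prior odds = posterior odds ÷ LR.
Posterior odds = 0.881/(1−0.881) = 7.4034. LR = 0.93/0.08 = 11.6250.
Prior odds = 7.4034/11.6250 = 0.6369, so P(H) = 0.6369/(1+0.6369) ≈ 0.39.

P(H) = 0.39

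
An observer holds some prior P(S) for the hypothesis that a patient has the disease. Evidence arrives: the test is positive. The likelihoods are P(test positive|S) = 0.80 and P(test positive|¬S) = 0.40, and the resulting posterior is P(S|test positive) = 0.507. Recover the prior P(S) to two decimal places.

Bayes' rule in odds form gives O(S|E) = O(S)·[P(E|S)/P(E|¬S)], hence O(S) = O(S|E)/LR.
Posterior odds = 0.507/(1−0.507) = 1.0284. LR = 0.80/0.40 = 2.0000.
Prior odds = 1.0284/2.0000 = 0.5142, so P(S) = 0.5142/(1+0.5142) ≈ 0.34.

P(S) = 0.34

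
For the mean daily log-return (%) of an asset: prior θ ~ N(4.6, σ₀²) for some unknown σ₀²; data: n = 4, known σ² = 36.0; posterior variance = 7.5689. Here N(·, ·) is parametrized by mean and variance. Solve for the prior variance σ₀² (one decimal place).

σ₀² = 47.6

Posterior precision equals prior precision plus data precision: 1/σ_n² = 1/σ₀² + n/σ².
So 1/σ₀² = 1/7.5689 − 4/36.0 = 0.132120 − 0.111111 = 0.021009.
Hence σ₀² = 1/0.021009 ≈ 47.6.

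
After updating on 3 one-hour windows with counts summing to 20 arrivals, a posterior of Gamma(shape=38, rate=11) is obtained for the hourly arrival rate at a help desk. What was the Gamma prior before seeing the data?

Gamma(shape=18, rate=8)

A Gamma(α, β) prior (rate parametrization) on a Poisson rate with n observations summing to S gives posterior Gamma(α+S, β+n).
So α = 38 − 20 = 18 and β = 11 − 3 = 8.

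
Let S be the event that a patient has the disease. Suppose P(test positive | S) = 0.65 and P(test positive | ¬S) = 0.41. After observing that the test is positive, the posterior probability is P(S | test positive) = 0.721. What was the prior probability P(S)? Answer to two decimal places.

P(S) = 0.62

In odds form, posterior odds = prior odds × likelihood ratio, so prior odds = posterior odds ÷ LR.
Posterior odds = 0.721/(1−0.721) = 2.5842. LR = 0.65/0.41 = 1.5854.
Prior odds = 2.5842/1.5854 = 1.6300, so P(S) = 1.6300/(1+1.6300) ≈ 0.62.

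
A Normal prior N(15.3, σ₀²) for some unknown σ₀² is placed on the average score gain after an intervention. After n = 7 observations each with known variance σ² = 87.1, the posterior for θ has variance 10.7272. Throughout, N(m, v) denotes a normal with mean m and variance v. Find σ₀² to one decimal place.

For the Normal–Normal model with known σ², precisions add: τ_n = τ₀ + n/σ².
So 1/σ₀² = 1/10.7272 − 7/87.1 = 0.093221 − 0.080367 = 0.012854.
Hence σ₀² = 1/0.012854 ≈ 77.8.

σ₀² = 77.8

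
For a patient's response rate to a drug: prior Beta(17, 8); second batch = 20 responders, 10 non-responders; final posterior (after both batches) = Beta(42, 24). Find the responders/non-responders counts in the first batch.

5 responders and 6 non-responders

Sequential conjugate updates are equivalent to a single update on the pooled data, so total successes = posterior α − prior α and total failures = posterior β − prior β.
Total across both batches: 42−17=25 responders, 24−8=16 non-responders.
Subtract the second batch: 25−20=5 responders and 16−10=6 non-responders.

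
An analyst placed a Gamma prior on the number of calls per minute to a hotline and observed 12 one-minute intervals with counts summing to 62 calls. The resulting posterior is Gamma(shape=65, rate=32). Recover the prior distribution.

Gamma(shape=3, rate=20)

Gamma–Poisson conjugacy: posterior shape = α + Σxᵢ, posterior rate = β + n.
So α = 65 − 62 = 3 and β = 32 − 12 = 20.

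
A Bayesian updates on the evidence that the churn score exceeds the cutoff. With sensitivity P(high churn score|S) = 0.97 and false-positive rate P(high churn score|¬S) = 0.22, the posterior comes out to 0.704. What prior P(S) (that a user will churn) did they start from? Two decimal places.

In odds form, posterior odds = prior odds × likelihood ratio, so prior odds = posterior odds ÷ LR.
Posterior odds = 0.704/(1−0.704) = 2.3784. LR = 0.97/0.22 = 4.4091.
Prior odds = 2.3784/4.4091 = 0.5394, so P(S) = 0.5394/(1+0.5394) ≈ 0.35.

P(S) = 0.35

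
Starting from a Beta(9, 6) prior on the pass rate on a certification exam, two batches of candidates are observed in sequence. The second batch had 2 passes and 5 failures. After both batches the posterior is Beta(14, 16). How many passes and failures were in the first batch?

3 passes and 5 failures

Sequential conjugate updates are equivalent to a single update on the pooled data, so total successes = posterior α − prior α and total failures = posterior β − prior β.
Total across both batches: 14−9=5 passes, 16−6=10 failures.
Subtract the second batch: 5−2=3 passes and 10−5=5 failures.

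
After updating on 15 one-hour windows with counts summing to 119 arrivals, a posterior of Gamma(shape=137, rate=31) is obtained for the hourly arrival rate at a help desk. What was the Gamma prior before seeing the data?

Gamma(shape=18, rate=16)

Gamma–Poisson conjugacy: posterior shape = α + Σxᵢ, posterior rate = β + n.
So α = 137 − 119 = 18 and β = 31 − 15 = 16.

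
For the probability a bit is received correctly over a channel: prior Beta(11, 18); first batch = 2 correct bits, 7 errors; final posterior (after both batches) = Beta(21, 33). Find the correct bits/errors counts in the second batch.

8 correct bits and 8 errors

Sequential conjugate updates are equivalent to a single update on the pooled data, so total successes = posterior α − prior α and total failures = posterior β − prior β.
Total across both batches: 21−11=10 correct bits, 33−18=15 errors.
Subtract the first batch: 10−2=8 correct bits and 15−7=8 errors.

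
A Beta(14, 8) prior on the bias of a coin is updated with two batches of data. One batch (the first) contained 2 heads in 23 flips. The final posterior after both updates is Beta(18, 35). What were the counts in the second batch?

Because Beta–binomial updating is additive in the counts, the combined data contributed (α_post−α_prior, β_post−β_prior) successes and failures.
Total across both batches: 18−14=4 heads, 35−8=27 tails.
Subtract the first batch: 4−2=2 heads and 27−21=6 tails.

2 heads and 6 tails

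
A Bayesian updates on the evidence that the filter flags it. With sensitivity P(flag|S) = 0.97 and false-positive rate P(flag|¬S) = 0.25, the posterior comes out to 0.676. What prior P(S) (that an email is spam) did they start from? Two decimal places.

P(S) = 0.35

In odds form, posterior odds = prior odds × likelihood ratio, so prior odds = posterior odds ÷ LR.
Posterior odds = 0.676/(1−0.676) = 2.0864. LR = 0.97/0.25 = 3.8800.
Prior odds = 2.0864/3.8800 = 0.5377, so P(S) = 0.5377/(1+0.5377) ≈ 0.35.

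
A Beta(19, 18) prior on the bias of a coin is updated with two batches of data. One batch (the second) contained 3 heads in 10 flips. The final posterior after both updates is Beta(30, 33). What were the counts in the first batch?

8 heads and 8 tails

Because Beta–binomial updating is additive in the counts, the combined data contributed (α_post−α_prior, β_post−β_prior) successes and failures.
Total across both batches: 30−19=11 heads, 33−18=15 tails.
Subtract the second batch: 11−3=8 heads and 15−7=8 tails.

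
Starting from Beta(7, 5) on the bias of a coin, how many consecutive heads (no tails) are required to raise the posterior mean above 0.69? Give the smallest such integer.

k = 5

After k heads and 0 tails the posterior is Beta(7+k, 5), with mean (7+k)/(7+5+k).
Set (7+k)/(12+k) > 0.69 and solve: k > (0.69·12 − 7)/(1 − 0.69) = 4.129.
The smallest integer exceeding 4.129 is 5, and checking k=5: (12)/(17) = 0.7059 > 0.69.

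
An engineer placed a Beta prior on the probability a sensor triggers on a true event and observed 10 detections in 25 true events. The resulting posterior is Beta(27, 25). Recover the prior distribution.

Beta(17, 10)

Beta is conjugate to the binomial likelihood: posterior = Beta(α+s, β+f).
Subtract the data counts: 27−10=17, 25−15=10.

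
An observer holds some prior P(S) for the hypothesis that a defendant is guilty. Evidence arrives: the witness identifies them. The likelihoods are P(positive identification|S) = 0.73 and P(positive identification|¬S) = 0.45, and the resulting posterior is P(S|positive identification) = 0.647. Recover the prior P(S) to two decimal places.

Bayes' rule in odds form gives O(S|E) = O(S)·[P(E|S)/P(E|¬S)], hence O(S) = O(S|E)/LR.
Posterior odds = 0.647/(1−0.647) = 1.8329. LR = 0.73/0.45 = 1.6222.
Prior odds = 1.8329/1.6222 = 1.1299, so P(S) = 1.1299/(1+1.1299) ≈ 0.53.

P(S) = 0.53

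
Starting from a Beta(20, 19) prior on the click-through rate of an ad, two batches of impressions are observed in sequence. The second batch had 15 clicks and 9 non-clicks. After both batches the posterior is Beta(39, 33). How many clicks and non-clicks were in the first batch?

Sequential conjugate updates are equivalent to a single update on the pooled data, so total successes = posterior α − prior α and total failures = posterior β − prior β.
Total across both batches: 39−20=19 clicks, 33−19=14 non-clicks.
Subtract the second batch: 19−15=4 clicks and 14−9=5 non-clicks.

4 clicks and 5 non-clicks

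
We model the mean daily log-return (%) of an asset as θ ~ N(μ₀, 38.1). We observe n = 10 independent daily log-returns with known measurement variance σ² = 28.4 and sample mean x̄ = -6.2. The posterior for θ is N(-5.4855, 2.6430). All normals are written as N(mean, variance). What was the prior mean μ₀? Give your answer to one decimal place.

μ₀ = 4.1

With known observation variance, the Normal–Normal posterior has precision τ_n = τ₀ + n/σ² and mean μ_n = (τ₀μ₀ + (n/σ²)x̄)/τ_n.
Here τ₀ = 1/38.1 = 0.026247 and τ_data = 10/28.4 = 0.352113, so τ_n = 0.378360.
Rearranging for μ₀: μ₀ = (μ_n·τ_n − τ_data·x̄)/τ₀ = (-5.4855·0.378360 − 0.352113·-6.2) / 0.026247 = 0.107607/0.026247 ≈ 4.1.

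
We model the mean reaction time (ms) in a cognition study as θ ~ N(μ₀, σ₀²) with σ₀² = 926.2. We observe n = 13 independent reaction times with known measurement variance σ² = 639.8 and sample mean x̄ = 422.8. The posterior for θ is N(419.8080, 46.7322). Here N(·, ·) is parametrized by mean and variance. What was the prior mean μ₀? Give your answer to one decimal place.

μ₀ = 363.5

With known observation variance, the Normal–Normal posterior has precision τ_n = τ₀ + n/σ² and mean μ_n = (τ₀μ₀ + (n/σ²)x̄)/τ_n.
Here τ₀ = 1/926.2 = 0.001080 and τ_data = 13/639.8 = 0.020319, so τ_n = 0.021399.
Rearranging for μ₀: μ₀ = (μ_n·τ_n − τ_data·x̄)/τ₀ = (419.8080·0.021399 − 0.020319·422.8) / 0.001080 = 0.392598/0.001080 ≈ 363.5.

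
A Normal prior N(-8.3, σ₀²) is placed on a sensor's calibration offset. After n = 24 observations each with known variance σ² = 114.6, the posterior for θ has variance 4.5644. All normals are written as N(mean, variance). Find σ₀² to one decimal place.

For the Normal–Normal model with known σ², precisions add: τ_n = τ₀ + n/σ².
So 1/σ₀² = 1/4.5644 − 24/114.6 = 0.219087 − 0.209424 = 0.009663.
Hence σ₀² = 1/0.009663 ≈ 103.5.

σ₀² = 103.5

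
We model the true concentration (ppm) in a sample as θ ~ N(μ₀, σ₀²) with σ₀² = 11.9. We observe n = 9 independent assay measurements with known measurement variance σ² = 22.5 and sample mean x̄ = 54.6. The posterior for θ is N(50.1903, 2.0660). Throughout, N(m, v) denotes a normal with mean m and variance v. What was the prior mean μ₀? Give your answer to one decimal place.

The posterior mean is a precision-weighted average: μ_n = (τ₀μ₀ + τ_data·x̄)/(τ₀+τ_data), with τ₀=1/σ₀² and τ_data=n/σ².
Here τ₀ = 1/11.9 = 0.084034 and τ_data = 9/22.5 = 0.400000, so τ_n = 0.484034.
Rearranging for μ₀: μ₀ = (μ_n·τ_n − τ_data·x̄)/τ₀ = (50.1903·0.484034 − 0.400000·54.6) / 0.084034 = 2.453812/0.084034 ≈ 29.2.

μ₀ = 29.2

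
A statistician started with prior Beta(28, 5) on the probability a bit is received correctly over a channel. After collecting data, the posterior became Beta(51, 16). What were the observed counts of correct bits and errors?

23 correct bits and 11 errors

Beta is conjugate to the binomial likelihood: posterior = Beta(a+s, b+f).
Match parameters: s=51−28=23, f=16−5=11.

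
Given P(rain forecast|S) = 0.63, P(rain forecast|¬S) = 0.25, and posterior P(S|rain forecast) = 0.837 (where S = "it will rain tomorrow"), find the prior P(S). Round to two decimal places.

P(S) = 0.67

In odds form, posterior odds = prior odds × likelihood ratio, so prior odds = posterior odds ÷ LR.
Posterior odds = 0.837/(1−0.837) = 5.1350. LR = 0.63/0.25 = 2.5200.
Prior odds = 5.1350/2.5200 = 2.0377, so P(S) = 2.0377/(1+2.0377) ≈ 0.67.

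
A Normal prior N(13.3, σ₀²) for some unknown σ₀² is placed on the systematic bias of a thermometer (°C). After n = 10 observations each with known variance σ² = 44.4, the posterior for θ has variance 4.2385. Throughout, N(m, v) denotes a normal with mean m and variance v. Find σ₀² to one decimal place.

σ₀² = 93.4

For the Normal–Normal model with known σ², precisions add: τ_n = τ₀ + n/σ².
So 1/σ₀² = 1/4.2385 − 10/44.4 = 0.235933 − 0.225225 = 0.010708.
Hence σ₀² = 1/0.010708 ≈ 93.4.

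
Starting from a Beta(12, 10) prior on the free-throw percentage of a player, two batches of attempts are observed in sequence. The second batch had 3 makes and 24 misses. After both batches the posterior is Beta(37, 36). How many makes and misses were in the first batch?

Because Beta–binomial updating is additive in the counts, the combined data contributed (α_post−α_prior, β_post−β_prior) successes and failures.
Total across both batches: 37−12=25 makes, 36−10=26 misses.
Subtract the second batch: 25−3=22 makes and 26−24=2 misses.

22 makes and 2 misses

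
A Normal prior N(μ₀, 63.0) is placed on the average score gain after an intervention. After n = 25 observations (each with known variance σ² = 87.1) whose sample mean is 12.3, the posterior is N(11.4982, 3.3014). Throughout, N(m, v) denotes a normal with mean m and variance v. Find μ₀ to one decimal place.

The posterior mean is a precision-weighted average: μ_n = (τ₀μ₀ + τ_data·x̄)/(τ₀+τ_data), with τ₀=1/σ₀² and τ_data=n/σ².
Here τ₀ = 1/63.0 = 0.015873 and τ_data = 25/87.1 = 0.287026, so τ_n = 0.302899.
Rearranging for μ₀: μ₀ = (μ_n·τ_n − τ_data·x̄)/τ₀ = (11.4982·0.302899 − 0.287026·12.3) / 0.015873 = -0.047627/0.015873 ≈ -3.0.

μ₀ = -3.0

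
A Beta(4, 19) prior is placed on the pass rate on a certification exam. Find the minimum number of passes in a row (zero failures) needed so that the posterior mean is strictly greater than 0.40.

After k passes and 0 failures the posterior is Beta(4+k, 19), with mean (4+k)/(4+19+k).
Set (4+k)/(23+k) > 0.40 and solve: k > (0.40·23 − 4)/(1 − 0.40) = 8.667.
The smallest integer exceeding 8.667 is 9.

k = 9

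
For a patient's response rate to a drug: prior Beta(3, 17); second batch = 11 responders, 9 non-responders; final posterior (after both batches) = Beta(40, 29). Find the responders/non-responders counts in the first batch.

26 responders and 3 non-responders

Because Beta–binomial updating is additive in the counts, the combined data contributed (α_post−α_prior, β_post−β_prior) successes and failures.
Total across both batches: 40−3=37 responders, 29−17=12 non-responders.
Subtract the second batch: 37−11=26 responders and 12−9=3 non-responders.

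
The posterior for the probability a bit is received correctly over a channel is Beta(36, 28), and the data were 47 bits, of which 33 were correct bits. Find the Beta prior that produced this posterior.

Beta is conjugate to the binomial likelihood: posterior = Beta(α+s, β+f).
So α = 36 − 33 = 3 and β = 28 − 14 = 14.

Beta(3, 14)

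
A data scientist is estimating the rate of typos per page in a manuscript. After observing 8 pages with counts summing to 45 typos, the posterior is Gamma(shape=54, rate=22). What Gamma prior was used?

Gamma(shape=9, rate=14)

Gamma–Poisson conjugacy: posterior shape = α + Σxᵢ, posterior rate = β + n.
So α = 54 − 45 = 9 and β = 22 − 8 = 14.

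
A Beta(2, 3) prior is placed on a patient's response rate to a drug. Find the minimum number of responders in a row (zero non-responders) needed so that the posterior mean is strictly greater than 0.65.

k = 4

After k responders and 0 non-responders the posterior is Beta(2+k, 3), with mean (2+k)/(2+3+k).
Set (2+k)/(5+k) > 0.65 and solve: k > (0.65·5 − 2)/(1 − 0.65) = 3.571.
The smallest integer exceeding 3.571 is 4.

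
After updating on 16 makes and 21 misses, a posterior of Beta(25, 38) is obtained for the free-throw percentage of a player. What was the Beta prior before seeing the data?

Beta(9, 17)

Under Beta–binomial conjugacy the posterior parameters are (a+s, b+f).
Subtract the data counts: 25−16=9, 38−21=17.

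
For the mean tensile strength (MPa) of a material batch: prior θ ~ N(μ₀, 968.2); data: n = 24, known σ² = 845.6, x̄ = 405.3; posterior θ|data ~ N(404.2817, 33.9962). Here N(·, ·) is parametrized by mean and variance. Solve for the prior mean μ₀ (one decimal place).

With known observation variance, the Normal–Normal posterior has precision τ_n = τ₀ + n/σ² and mean μ_n = (τ₀μ₀ + (n/σ²)x̄)/τ_n.
Here τ₀ = 1/968.2 = 0.001033 and τ_data = 24/845.6 = 0.028382, so τ_n = 0.029415.
Rearranging for μ₀: μ₀ = (μ_n·τ_n − τ_data·x̄)/τ₀ = (404.2817·0.029415 − 0.028382·405.3) / 0.001033 = 0.388722/0.001033 ≈ 376.3.

μ₀ = 376.3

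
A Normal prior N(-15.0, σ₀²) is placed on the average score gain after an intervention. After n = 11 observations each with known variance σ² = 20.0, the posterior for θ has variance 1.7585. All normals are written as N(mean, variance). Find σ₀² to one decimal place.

For the Normal–Normal model with known σ², precisions add: τ_n = τ₀ + n/σ².
So 1/σ₀² = 1/1.7585 − 11/20.0 = 0.568666 − 0.550000 = 0.018666.
Hence σ₀² = 1/0.018666 ≈ 53.6.

σ₀² = 53.6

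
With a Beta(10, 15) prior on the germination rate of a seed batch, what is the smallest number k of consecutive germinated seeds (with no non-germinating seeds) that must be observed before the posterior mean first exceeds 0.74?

After k germinated seeds and 0 non-germinating seeds the posterior is Beta(10+k, 15), with mean (10+k)/(10+15+k).
Set (10+k)/(25+k) > 0.74 and solve: k > (0.74·25 − 10)/(1 − 0.74) = 32.692.
The smallest integer exceeding 32.692 is 33.

k = 33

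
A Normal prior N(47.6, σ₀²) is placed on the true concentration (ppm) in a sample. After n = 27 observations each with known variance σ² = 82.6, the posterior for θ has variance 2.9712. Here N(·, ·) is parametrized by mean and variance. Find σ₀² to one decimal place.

Posterior precision equals prior precision plus data precision: 1/σ_n² = 1/σ₀² + n/σ².
So 1/σ₀² = 1/2.9712 − 27/82.6 = 0.336564 − 0.326877 = 0.009687.
Hence σ₀² = 1/0.009687 ≈ 103.2.

σ₀² = 103.2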